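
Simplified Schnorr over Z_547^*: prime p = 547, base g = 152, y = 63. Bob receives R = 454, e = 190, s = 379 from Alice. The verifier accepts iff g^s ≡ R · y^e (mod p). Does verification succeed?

g^s mod p:
Squares mod 547: 152^1≡152, 152^2≡130, 152^4≡490, 152^8≡514, 152^16≡542, 152^32≡25, 152^64≡78, 152^128≡67, 152^256≡113
379 = 256 + 64 + 32 + 16 + 8 + 2 + 1, so 152^379 ≡ 113·78·25·542·514·130·152 ≡ 229 (mod 547)
R · y^e mod p:
Squares mod 547: 63^1≡63, 63^2≡140, 63^4≡455, 63^8≡259, 63^16≡347, 63^32≡69, 63^64≡385, 63^128≡535
190 = 128 + 32 + 16 + 8 + 4 + 2, so 63^190 ≡ 535·69·347·259·455·140 ≡ 514 (mod 547)
454·514 = 233356 ≡ 334 (mod 547)
229 ≠ 334; the check fails.

fails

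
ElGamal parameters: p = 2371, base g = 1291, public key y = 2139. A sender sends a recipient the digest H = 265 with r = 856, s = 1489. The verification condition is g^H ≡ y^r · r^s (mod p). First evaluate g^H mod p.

443

1291^265 mod 2371 = 443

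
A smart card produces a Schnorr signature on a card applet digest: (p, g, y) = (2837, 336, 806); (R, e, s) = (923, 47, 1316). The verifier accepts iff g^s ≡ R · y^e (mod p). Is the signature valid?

g^s mod p:
336^2 = 112896 ≡ 2253
336^4 ≡ 2253^2 = 5076009 ≡ 616
336^8 ≡ 616^2 = 379456 ≡ 2135
336^16 ≡ 2135^2 = 4558225 ≡ 2003
336^32 ≡ 2003^2 = 4012009 ≡ 491
336^64 ≡ 491^2 = 241081 ≡ 2773
336^128 ≡ 2773^2 = 7689529 ≡ 1259
336^256 ≡ 1259^2 = 1585081 ≡ 2035
336^512 ≡ 2035^2 = 4141225 ≡ 2042
336^1024 ≡ 2042^2 = 4169764 ≡ 2211
1316 = 1024 + 256 + 32 + 4, so 336^1316 ≡ 2211·2035·491·616 ≡ 2022 (mod 2837)
R · y^e mod p:
806^2 = 649636 ≡ 2800
806^4 ≡ 2800^2 = 7840000 ≡ 1369
806^8 ≡ 1369^2 = 1874161 ≡ 1741
806^16 ≡ 1741^2 = 3031081 ≡ 1165
806^32 ≡ 1165^2 = 1357225 ≡ 1139
47 = 32 + 8 + 4 + 2 + 1, so 806^47 ≡ 1139·1741·1369·2800·806 ≡ 1678 (mod 2837)
923·1678 = 1548794 ≡ 2629 (mod 2837)
2022 ≠ 2629; the check fails.

invalid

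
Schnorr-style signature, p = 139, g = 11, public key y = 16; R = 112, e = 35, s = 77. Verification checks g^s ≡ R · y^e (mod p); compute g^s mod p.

31

Squares mod 139: 11^1≡11, 11^2≡121, 11^4≡46, 11^8≡31, 11^16≡127, 11^32≡5, 11^64≡25
77 = 64 + 8 + 4 + 1, so 11^77 ≡ 25·31·46·11 ≡ 31 (mod 139)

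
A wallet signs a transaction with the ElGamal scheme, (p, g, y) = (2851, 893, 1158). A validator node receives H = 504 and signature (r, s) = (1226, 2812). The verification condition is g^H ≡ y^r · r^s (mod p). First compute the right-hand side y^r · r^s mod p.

1145

Squares mod 2851: 1158^1≡1158, 1158^2≡994, 1158^4≡1590, 1158^8≡2114, 1158^16≡1479, 1158^32≡724, 1158^64≡2443, 1158^128≡1106, 1158^256≡157, 1158^512≡1841, 1158^1024≡2293
1226 = 1024 + 128 + 64 + 8 + 2, so 1158^1226 ≡ 2293·1106·2443·2114·994 ≡ 2585 (mod 2851)
Squares mod 2851: 1226^1≡1226, 1226^2≡599, 1226^4≡2426, 1226^8≡1012, 1226^16≡635, 1226^32≡1234, 1226^64≡322, 1226^128≡1048, 1226^256≡669, 1226^512≡2805, 1226^1024≡2116, 1226^2048≡1386
2812 = 2048 + 512 + 128 + 64 + 32 + 16 + 8 + 4, so 1226^2812 ≡ 1386·2805·1048·322·1234·635·1012·2426 ≡ 2493 (mod 2851)
y^r · r^s ≡ 2585·2493 = 6444405 ≡ 1145 (mod 2851)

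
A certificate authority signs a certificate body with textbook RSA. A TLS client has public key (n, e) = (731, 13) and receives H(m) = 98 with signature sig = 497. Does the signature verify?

sig^2 ≡ 497^2 = 247009 ≡ 662
sig^4 ≡ 662^2 = 438244 ≡ 375
sig^8 ≡ 375^2 = 140625 ≡ 273
13 = 8 + 4 + 1, so sig^13 ≡ 273·375·497 ≡ 582 (mod 731)
582 ≠ 98, so verification fails.

does not verify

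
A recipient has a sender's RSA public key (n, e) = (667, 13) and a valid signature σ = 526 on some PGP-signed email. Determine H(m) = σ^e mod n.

428

σ^13 mod 667 = 428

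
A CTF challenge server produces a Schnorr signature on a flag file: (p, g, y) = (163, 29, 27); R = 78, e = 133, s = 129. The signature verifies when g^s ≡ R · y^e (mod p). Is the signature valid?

g^s mod p:
29^2 = 841 ≡ 26
29^4 ≡ 26^2 = 676 ≡ 24
29^8 ≡ 24^2 = 576 ≡ 87
29^16 ≡ 87^2 = 7569 ≡ 71
29^32 ≡ 71^2 = 5041 ≡ 151
29^64 ≡ 151^2 = 22801 ≡ 144
29^128 ≡ 144^2 = 20736 ≡ 35
129 = 128 + 1, so 29^129 ≡ 35·29 ≡ 37 (mod 163)
R · y^e mod p:
27^2 = 729 ≡ 77
27^4 ≡ 77^2 = 5929 ≡ 61
27^8 ≡ 61^2 = 3721 ≡ 135
27^16 ≡ 135^2 = 18225 ≡ 132
27^32 ≡ 132^2 = 17424 ≡ 146
27^64 ≡ 146^2 = 21316 ≡ 126
27^128 ≡ 126^2 = 15876 ≡ 65
133 = 128 + 4 + 1, so 27^133 ≡ 65·61·27 ≡ 127 (mod 163)
78·127 = 9906 ≡ 126 (mod 163)
37 ≠ 126; the check fails.

invalid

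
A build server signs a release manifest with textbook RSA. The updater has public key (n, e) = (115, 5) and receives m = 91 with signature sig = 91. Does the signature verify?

verifies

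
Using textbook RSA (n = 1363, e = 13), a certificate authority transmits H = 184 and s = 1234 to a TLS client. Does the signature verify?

does not verify

s^13 mod 1363 = 194
The recovered value 194 does not match the digest 184.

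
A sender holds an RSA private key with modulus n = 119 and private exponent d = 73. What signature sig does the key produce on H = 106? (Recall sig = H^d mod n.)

H^2 ≡ 106^2 = 11236 ≡ 50
H^4 ≡ 50^2 = 2500 ≡ 1
H^8 ≡ 1^2 = 1
H^16 ≡ 1^2 = 1
H^32 ≡ 1^2 = 1
H^64 ≡ 1^2 = 1
73 = 64 + 8 + 1, so H^73 ≡ 1·1·106 ≡ 106 (mod 119)

106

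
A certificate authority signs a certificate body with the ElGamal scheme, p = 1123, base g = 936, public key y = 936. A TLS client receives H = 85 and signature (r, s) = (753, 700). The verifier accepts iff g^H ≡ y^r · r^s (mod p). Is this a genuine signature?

Left side g^H mod p:
936^2 = 876096 ≡ 156
936^4 ≡ 156^2 = 24336 ≡ 753
936^8 ≡ 753^2 = 567009 ≡ 1017
936^16 ≡ 1017^2 = 1034289 ≡ 6
936^32 ≡ 6^2 = 36
936^64 ≡ 36^2 = 1296 ≡ 173
85 = 64 + 16 + 4 + 1, so 936^85 ≡ 173·6·753·936 ≡ 1 (mod 1123)
Right side y^r · r^s mod p:
936^2 = 876096 ≡ 156
936^4 ≡ 156^2 = 24336 ≡ 753
936^8 ≡ 753^2 = 567009 ≡ 1017
936^16 ≡ 1017^2 = 1034289 ≡ 6
936^32 ≡ 6^2 = 36
936^64 ≡ 36^2 = 1296 ≡ 173
936^128 ≡ 173^2 = 29929 ≡ 731
936^256 ≡ 731^2 = 534361 ≡ 936
936^512 ≡ 936^2 = 876096 ≡ 156
753 = 512 + 128 + 64 + 32 + 16 + 1, so 936^753 ≡ 156·731·173·36·6·936 ≡ 687 (mod 1123)
753^2 = 567009 ≡ 1017
753^4 ≡ 1017^2 = 1034289 ≡ 6
753^8 ≡ 6^2 = 36
753^16 ≡ 36^2 = 1296 ≡ 173
753^32 ≡ 173^2 = 29929 ≡ 731
753^64 ≡ 731^2 = 534361 ≡ 936
753^128 ≡ 936^2 = 876096 ≡ 156
753^256 ≡ 156^2 = 24336 ≡ 753
753^512 ≡ 753^2 = 567009 ≡ 1017
700 = 512 + 128 + 32 + 16 + 8 + 4, so 753^700 ≡ 1017·156·731·173·36·6 ≡ 1038 (mod 1123)
687·1038 = 713106 ≡ 1 (mod 1123)
1 ≡ 1 (mod 1123), so the signature is genuine.

genuine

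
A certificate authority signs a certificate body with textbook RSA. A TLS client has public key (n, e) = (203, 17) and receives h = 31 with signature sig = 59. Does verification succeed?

fails

Squares mod 203: sig^1≡59, sig^2≡30, sig^4≡88, sig^8≡30, sig^16≡88
17 = 16 + 1, so sig^17 ≡ 88·59 ≡ 117 (mod 203)
117 ≠ 31, so verification fails.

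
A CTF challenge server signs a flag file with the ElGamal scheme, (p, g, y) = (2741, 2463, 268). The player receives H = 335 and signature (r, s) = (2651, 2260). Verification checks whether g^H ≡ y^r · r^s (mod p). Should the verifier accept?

Left side g^H mod p:
2463^2 = 6066369 ≡ 536
2463^4 ≡ 536^2 = 287296 ≡ 2232
2463^8 ≡ 2232^2 = 4981824 ≡ 1427
2463^16 ≡ 1427^2 = 2036329 ≡ 2507
2463^32 ≡ 2507^2 = 6285049 ≡ 2677
2463^64 ≡ 2677^2 = 7166329 ≡ 1355
2463^128 ≡ 1355^2 = 1836025 ≡ 2296
2463^256 ≡ 2296^2 = 5271616 ≡ 673
335 = 256 + 64 + 8 + 4 + 2 + 1, so 2463^335 ≡ 673·1355·1427·2232·536·2463 ≡ 1799 (mod 2741)
Right side y^r · r^s mod p:
268^2 = 71824 ≡ 558
268^4 ≡ 558^2 = 311364 ≡ 1631
268^8 ≡ 1631^2 = 2660161 ≡ 1391
268^16 ≡ 1391^2 = 1934881 ≡ 2476
268^32 ≡ 2476^2 = 6130576 ≡ 1700
268^64 ≡ 1700^2 = 2890000 ≡ 986
268^128 ≡ 986^2 = 972196 ≡ 1882
268^256 ≡ 1882^2 = 3541924 ≡ 552
268^512 ≡ 552^2 = 304704 ≡ 453
268^1024 ≡ 453^2 = 205209 ≡ 2375
268^2048 ≡ 2375^2 = 5640625 ≡ 2388
2651 = 2048 + 512 + 64 + 16 + 8 + 2 + 1, so 268^2651 ≡ 2388·453·986·2476·1391·558·268 ≡ 1603 (mod 2741)
2651^2 = 7027801 ≡ 2618
2651^4 ≡ 2618^2 = 6853924 ≡ 1424
2651^8 ≡ 1424^2 = 2027776 ≡ 2177
2651^16 ≡ 2177^2 = 4739329 ≡ 140
2651^32 ≡ 140^2 = 19600 ≡ 413
2651^64 ≡ 413^2 = 170569 ≡ 627
2651^128 ≡ 627^2 = 393129 ≡ 1166
2651^256 ≡ 1166^2 = 1359556 ≡ 20
2651^512 ≡ 20^2 = 400
2651^1024 ≡ 400^2 = 160000 ≡ 1022
2651^2048 ≡ 1022^2 = 1044484 ≡ 163
2260 = 2048 + 128 + 64 + 16 + 4, so 2651^2260 ≡ 163·1166·627·140·1424 ≡ 49 (mod 2741)
1603·49 = 78547 ≡ 1799 (mod 2741)
1799 ≡ 1799 (mod 2741), so the signature is genuine.

accept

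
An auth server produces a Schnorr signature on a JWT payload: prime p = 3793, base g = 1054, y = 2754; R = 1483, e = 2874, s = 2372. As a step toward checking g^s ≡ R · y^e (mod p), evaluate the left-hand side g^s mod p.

1054^2 = 1110916 ≡ 3360
1054^4 ≡ 3360^2 = 11289600 ≡ 1632
1054^8 ≡ 1632^2 = 2663424 ≡ 738
1054^16 ≡ 738^2 = 544644 ≡ 2245
1054^32 ≡ 2245^2 = 5040025 ≡ 2921
1054^64 ≡ 2921^2 = 8532241 ≡ 1784
1054^128 ≡ 1784^2 = 3182656 ≡ 329
1054^256 ≡ 329^2 = 108241 ≡ 2037
1054^512 ≡ 2037^2 = 4149369 ≡ 3620
1054^1024 ≡ 3620^2 = 13104400 ≡ 3378
1054^2048 ≡ 3378^2 = 11410884 ≡ 1540
2372 = 2048 + 256 + 64 + 4, so 1054^2372 ≡ 1540·2037·1784·1632 ≡ 2133 (mod 3793)

2133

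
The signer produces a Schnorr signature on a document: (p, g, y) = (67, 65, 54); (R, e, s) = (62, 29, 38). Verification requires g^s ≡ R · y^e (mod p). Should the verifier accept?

accept

g^s mod p:
65^2 = 4225 ≡ 4
65^4 ≡ 4^2 = 16
65^8 ≡ 16^2 = 256 ≡ 55
65^16 ≡ 55^2 = 3025 ≡ 10
65^32 ≡ 10^2 = 100 ≡ 33
38 = 32 + 4 + 2, so 65^38 ≡ 33·16·4 ≡ 35 (mod 67)
R · y^e mod p:
54^2 = 2916 ≡ 35
54^4 ≡ 35^2 = 1225 ≡ 19
54^8 ≡ 19^2 = 361 ≡ 26
54^16 ≡ 26^2 = 676 ≡ 6
29 = 16 + 8 + 4 + 1, so 54^29 ≡ 6·26·19·54 ≡ 60 (mod 67)
62·60 = 3720 ≡ 35 (mod 67)
35 ≡ 35 (mod 67); signature holds.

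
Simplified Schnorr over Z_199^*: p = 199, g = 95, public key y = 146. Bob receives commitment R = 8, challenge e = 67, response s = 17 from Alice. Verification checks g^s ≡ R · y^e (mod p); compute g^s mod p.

95^17 mod 199 = 195

195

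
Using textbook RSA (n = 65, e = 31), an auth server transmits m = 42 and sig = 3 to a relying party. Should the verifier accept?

accept

sig^2 ≡ 3^2 = 9
sig^4 ≡ 9^2 = 81 ≡ 16
sig^8 ≡ 16^2 = 256 ≡ 61
sig^16 ≡ 61^2 = 3721 ≡ 16
31 = 16 + 8 + 4 + 2 + 1, so sig^31 ≡ 16·61·16·9·3 ≡ 42 (mod 65)
Since 42 equals the digest 42, verification succeeds.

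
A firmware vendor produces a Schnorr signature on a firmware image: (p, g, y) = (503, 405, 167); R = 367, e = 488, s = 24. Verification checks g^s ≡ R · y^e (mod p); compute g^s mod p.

223

Squares mod 503: 405^1≡405, 405^2≡47, 405^4≡197, 405^8≡78, 405^16≡48
24 = 16 + 8, so 405^24 ≡ 48·78 ≡ 223 (mod 503)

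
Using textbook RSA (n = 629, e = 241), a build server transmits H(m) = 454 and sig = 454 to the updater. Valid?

yes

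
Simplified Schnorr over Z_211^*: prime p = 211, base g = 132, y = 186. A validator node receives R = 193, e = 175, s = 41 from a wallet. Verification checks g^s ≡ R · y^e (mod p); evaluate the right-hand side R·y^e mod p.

18

Squares mod 211: 186^1≡186, 186^2≡203, 186^4≡64, 186^8≡87, 186^16≡184, 186^32≡96, 186^64≡143, 186^128≡193
175 = 128 + 32 + 8 + 4 + 2 + 1, so 186^175 ≡ 193·96·87·64·203·186 ≡ 210 (mod 211)
R · y^e ≡ 193·210 = 40530 ≡ 18 (mod 211)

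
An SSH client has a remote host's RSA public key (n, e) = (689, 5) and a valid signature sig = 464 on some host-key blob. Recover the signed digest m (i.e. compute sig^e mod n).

sig^2 ≡ 464^2 = 215296 ≡ 328
sig^4 ≡ 328^2 = 107584 ≡ 100
5 = 4 + 1, so sig^5 ≡ 100·464 ≡ 237 (mod 689)

237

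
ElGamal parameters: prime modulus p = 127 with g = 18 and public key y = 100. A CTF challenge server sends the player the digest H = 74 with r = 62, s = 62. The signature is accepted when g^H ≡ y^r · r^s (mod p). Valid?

no

Left side g^H mod p:
18^2 = 324 ≡ 70
18^4 ≡ 70^2 = 4900 ≡ 74
18^8 ≡ 74^2 = 5476 ≡ 15
18^16 ≡ 15^2 = 225 ≡ 98
18^32 ≡ 98^2 = 9604 ≡ 79
18^64 ≡ 79^2 = 6241 ≡ 18
74 = 64 + 8 + 2, so 18^74 ≡ 18·15·70 ≡ 104 (mod 127)
Right side y^r · r^s mod p:
100^2 = 10000 ≡ 94
100^4 ≡ 94^2 = 8836 ≡ 73
100^8 ≡ 73^2 = 5329 ≡ 122
100^16 ≡ 122^2 = 14884 ≡ 25
100^32 ≡ 25^2 = 625 ≡ 117
62 = 32 + 16 + 8 + 4 + 2, so 100^62 ≡ 117·25·122·73·94 ≡ 47 (mod 127)
62^2 = 3844 ≡ 34
62^4 ≡ 34^2 = 1156 ≡ 13
62^8 ≡ 13^2 = 169 ≡ 42
62^16 ≡ 42^2 = 1764 ≡ 113
62^32 ≡ 113^2 = 12769 ≡ 69
62 = 32 + 16 + 8 + 4 + 2, so 62^62 ≡ 69·113·42·13·34 ≡ 84 (mod 127)
47·84 = 3948 ≡ 11 (mod 127)
104 ≠ 11, so verification fails.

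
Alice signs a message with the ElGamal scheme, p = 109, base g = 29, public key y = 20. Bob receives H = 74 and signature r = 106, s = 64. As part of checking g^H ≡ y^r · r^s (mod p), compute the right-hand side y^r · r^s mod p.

22

20^2 = 400 ≡ 73
20^4 ≡ 73^2 = 5329 ≡ 97
20^8 ≡ 97^2 = 9409 ≡ 35
20^16 ≡ 35^2 = 1225 ≡ 26
20^32 ≡ 26^2 = 676 ≡ 22
20^64 ≡ 22^2 = 484 ≡ 48
106 = 64 + 32 + 8 + 2, so 20^106 ≡ 48·22·35·73 ≡ 3 (mod 109)
106^2 = 11236 ≡ 9
106^4 ≡ 9^2 = 81
106^8 ≡ 81^2 = 6561 ≡ 21
106^16 ≡ 21^2 = 441 ≡ 5
106^32 ≡ 5^2 = 25
106^64 ≡ 25^2 = 625 ≡ 80
y^r · r^s ≡ 3·80 = 240 ≡ 22 (mod 109)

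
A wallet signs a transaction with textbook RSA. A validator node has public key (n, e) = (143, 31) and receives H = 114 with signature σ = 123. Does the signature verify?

does not verify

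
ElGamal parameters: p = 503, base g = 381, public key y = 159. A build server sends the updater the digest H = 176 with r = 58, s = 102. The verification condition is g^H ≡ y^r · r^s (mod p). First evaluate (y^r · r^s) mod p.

159^2 = 25281 ≡ 131
159^4 ≡ 131^2 = 17161 ≡ 59
159^8 ≡ 59^2 = 3481 ≡ 463
159^16 ≡ 463^2 = 214369 ≡ 91
159^32 ≡ 91^2 = 8281 ≡ 233
58 = 32 + 16 + 8 + 2, so 159^58 ≡ 233·91·463·131 ≡ 429 (mod 503)
58^2 = 3364 ≡ 346
58^4 ≡ 346^2 = 119716 ≡ 2
58^8 ≡ 2^2 = 4
58^16 ≡ 4^2 = 16
58^32 ≡ 16^2 = 256
58^64 ≡ 256^2 = 65536 ≡ 146
102 = 64 + 32 + 4 + 2, so 58^102 ≡ 146·256·2·346 ≡ 435 (mod 503)
y^r · r^s ≡ 429·435 = 186615 ≡ 2 (mod 503)

2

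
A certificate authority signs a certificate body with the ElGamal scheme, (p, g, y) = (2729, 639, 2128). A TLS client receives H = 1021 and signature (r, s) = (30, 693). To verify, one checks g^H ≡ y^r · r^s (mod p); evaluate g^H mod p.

Squares mod 2729: 639^1≡639, 639^2≡1700, 639^4≡2718, 639^8≡121, 639^16≡996, 639^32≡1389, 639^64≡2647, 639^128≡1266, 639^256≡833, 639^512≡723
1021 = 512 + 256 + 128 + 64 + 32 + 16 + 8 + 4 + 1, so 639^1021 ≡ 723·833·1266·2647·1389·996·121·2718·639 ≡ 2013 (mod 2729)

2013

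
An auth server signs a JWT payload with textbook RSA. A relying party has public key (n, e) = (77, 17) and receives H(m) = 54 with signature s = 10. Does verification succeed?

passes

s^2 ≡ 10^2 = 100 ≡ 23
s^4 ≡ 23^2 = 529 ≡ 67
s^8 ≡ 67^2 = 4489 ≡ 23
s^16 ≡ 23^2 = 529 ≡ 67
17 = 16 + 1, so s^17 ≡ 67·10 ≡ 54 (mod 77)
54 = H(m), so the signature checks out.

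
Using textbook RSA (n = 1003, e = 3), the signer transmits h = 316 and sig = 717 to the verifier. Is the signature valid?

sig^2 ≡ 717^2 = 514089 ≡ 553
3 = 2 + 1, so sig^3 ≡ 553·717 ≡ 316 (mod 1003)
sig^3 mod 1003 = 316 matches h.

valid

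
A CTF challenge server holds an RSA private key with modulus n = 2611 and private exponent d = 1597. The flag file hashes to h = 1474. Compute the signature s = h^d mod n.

h^2 ≡ 1474^2 = 2172676 ≡ 324
h^4 ≡ 324^2 = 104976 ≡ 536
h^8 ≡ 536^2 = 287296 ≡ 86
h^16 ≡ 86^2 = 7396 ≡ 2174
h^32 ≡ 2174^2 = 4726276 ≡ 366
h^64 ≡ 366^2 = 133956 ≡ 795
h^128 ≡ 795^2 = 632025 ≡ 163
h^256 ≡ 163^2 = 26569 ≡ 459
h^512 ≡ 459^2 = 210681 ≡ 1801
h^1024 ≡ 1801^2 = 3243601 ≡ 739
1597 = 1024 + 512 + 32 + 16 + 8 + 4 + 1, so h^1597 ≡ 739·1801·366·2174·86·536·1474 ≡ 1061 (mod 2611)

1061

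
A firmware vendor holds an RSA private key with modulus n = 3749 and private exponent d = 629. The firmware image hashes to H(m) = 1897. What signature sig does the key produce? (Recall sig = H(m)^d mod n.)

(H(m))^2 ≡ 1897^2 = 3598609 ≡ 3318
(H(m))^4 ≡ 3318^2 = 11009124 ≡ 2060
(H(m))^8 ≡ 2060^2 = 4243600 ≡ 3481
(H(m))^16 ≡ 3481^2 = 12117361 ≡ 593
(H(m))^32 ≡ 593^2 = 351649 ≡ 2992
(H(m))^64 ≡ 2992^2 = 8952064 ≡ 3201
(H(m))^128 ≡ 3201^2 = 10246401 ≡ 384
(H(m))^256 ≡ 384^2 = 147456 ≡ 1245
(H(m))^512 ≡ 1245^2 = 1550025 ≡ 1688
629 = 512 + 64 + 32 + 16 + 4 + 1, so (H(m))^629 ≡ 1688·3201·2992·593·2060·1897 ≡ 2340 (mod 3749)

2340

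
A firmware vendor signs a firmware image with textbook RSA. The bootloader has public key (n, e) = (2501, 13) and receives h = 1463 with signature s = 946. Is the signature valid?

s^13 mod 2501 = 2457
s^13 mod 2501 = 2457, but h = 1463.

invalid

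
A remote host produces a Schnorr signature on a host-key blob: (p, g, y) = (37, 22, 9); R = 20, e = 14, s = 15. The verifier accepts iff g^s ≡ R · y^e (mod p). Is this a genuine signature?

g^s mod p:
22^15 mod 37 = 14
R · y^e mod p:
9^14 mod 37 = 34
20·34 = 680 ≡ 14 (mod 37)
14 ≡ 14 (mod 37); signature holds.

genuine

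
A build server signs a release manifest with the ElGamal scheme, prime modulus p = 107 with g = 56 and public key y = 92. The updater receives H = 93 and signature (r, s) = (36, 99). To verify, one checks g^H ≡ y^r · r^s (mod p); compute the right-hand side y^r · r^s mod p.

37

Squares mod 107: 92^1≡92, 92^2≡11, 92^4≡14, 92^8≡89, 92^16≡3, 92^32≡9
36 = 32 + 4, so 92^36 ≡ 9·14 ≡ 19 (mod 107)
Squares mod 107: 36^1≡36, 36^2≡12, 36^4≡37, 36^8≡85, 36^16≡56, 36^32≡33, 36^64≡19
99 = 64 + 32 + 2 + 1, so 36^99 ≡ 19·33·12·36 ≡ 47 (mod 107)
y^r · r^s ≡ 19·47 = 893 ≡ 37 (mod 107)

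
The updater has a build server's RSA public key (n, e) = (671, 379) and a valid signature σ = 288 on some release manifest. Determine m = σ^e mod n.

Squares mod 671: σ^1≡288, σ^2≡411, σ^4≡500, σ^8≡388, σ^16≡240, σ^32≡565, σ^64≡500, σ^128≡388, σ^256≡240
379 = 256 + 64 + 32 + 16 + 8 + 2 + 1, so σ^379 ≡ 240·500·565·240·388·411·288 ≡ 193 (mod 671)

193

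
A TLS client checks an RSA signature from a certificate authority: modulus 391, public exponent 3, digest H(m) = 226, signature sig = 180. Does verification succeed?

sig^2 ≡ 180^2 = 32400 ≡ 338
3 = 2 + 1, so sig^3 ≡ 338·180 ≡ 235 (mod 391)
sig^3 mod 391 = 235, but H(m) = 226.

fails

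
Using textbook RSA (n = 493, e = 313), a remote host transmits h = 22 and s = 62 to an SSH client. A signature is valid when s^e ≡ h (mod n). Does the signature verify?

s^2 ≡ 62^2 = 3844 ≡ 393
s^4 ≡ 393^2 = 154449 ≡ 140
s^8 ≡ 140^2 = 19600 ≡ 373
s^16 ≡ 373^2 = 139129 ≡ 103
s^32 ≡ 103^2 = 10609 ≡ 256
s^64 ≡ 256^2 = 65536 ≡ 460
s^128 ≡ 460^2 = 211600 ≡ 103
s^256 ≡ 103^2 = 10609 ≡ 256
313 = 256 + 32 + 16 + 8 + 1, so s^313 ≡ 256·256·103·373·62 ≡ 125 (mod 493)
125 ≠ 22, so verification fails.

does not verify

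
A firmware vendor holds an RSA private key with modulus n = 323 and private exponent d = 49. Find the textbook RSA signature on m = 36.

206

m^2 ≡ 36^2 = 1296 ≡ 4
m^4 ≡ 4^2 = 16
m^8 ≡ 16^2 = 256
m^16 ≡ 256^2 = 65536 ≡ 290
m^32 ≡ 290^2 = 84100 ≡ 120
49 = 32 + 16 + 1, so m^49 ≡ 120·290·36 ≡ 206 (mod 323)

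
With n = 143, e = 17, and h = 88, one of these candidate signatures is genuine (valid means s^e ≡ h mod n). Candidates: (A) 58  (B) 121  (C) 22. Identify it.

B

Candidate A: Squares mod 143: 58^1≡58, 58^2≡75, 58^4≡48, 58^8≡16, 58^16≡113; 17 = 16 + 1, so 58^17 ≡ 113·58 ≡ 119 (mod 143)
Candidate B: Squares mod 143: 121^1≡121, 121^2≡55, 121^4≡22, 121^8≡55, 121^16≡22; 17 = 16 + 1, so 121^17 ≡ 22·121 ≡ 88 (mod 143)
  → matches h = 88
Candidate C: Squares mod 143: 22^1≡22, 22^2≡55, 22^4≡22, 22^8≡55, 22^16≡22; 17 = 16 + 1, so 22^17 ≡ 22·22 ≡ 55 (mod 143)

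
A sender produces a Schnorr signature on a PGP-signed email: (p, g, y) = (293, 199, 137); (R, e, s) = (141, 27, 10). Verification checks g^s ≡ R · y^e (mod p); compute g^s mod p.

91

199^2 = 39601 ≡ 46
199^4 ≡ 46^2 = 2116 ≡ 65
199^8 ≡ 65^2 = 4225 ≡ 123
10 = 8 + 2, so 199^10 ≡ 123·46 ≡ 91 (mod 293)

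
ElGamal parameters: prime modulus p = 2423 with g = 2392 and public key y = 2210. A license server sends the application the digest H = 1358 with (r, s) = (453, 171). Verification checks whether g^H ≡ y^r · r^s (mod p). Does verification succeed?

passes

Left side g^H mod p:
2392^2 = 5721664 ≡ 961
2392^4 ≡ 961^2 = 923521 ≡ 358
2392^8 ≡ 358^2 = 128164 ≡ 2168
2392^16 ≡ 2168^2 = 4700224 ≡ 2027
2392^32 ≡ 2027^2 = 4108729 ≡ 1744
2392^64 ≡ 1744^2 = 3041536 ≡ 671
2392^128 ≡ 671^2 = 450241 ≡ 1986
2392^256 ≡ 1986^2 = 3944196 ≡ 1975
2392^512 ≡ 1975^2 = 3900625 ≡ 2018
2392^1024 ≡ 2018^2 = 4072324 ≡ 1684
1358 = 1024 + 256 + 64 + 8 + 4 + 2, so 2392^1358 ≡ 1684·1975·671·2168·358·961 ≡ 738 (mod 2423)
Right side y^r · r^s mod p:
2210^2 = 4884100 ≡ 1755
2210^4 ≡ 1755^2 = 3080025 ≡ 392
2210^8 ≡ 392^2 = 153664 ≡ 1015
2210^16 ≡ 1015^2 = 1030225 ≡ 450
2210^32 ≡ 450^2 = 202500 ≡ 1391
2210^64 ≡ 1391^2 = 1934881 ≡ 1327
2210^128 ≡ 1327^2 = 1760929 ≡ 1831
2210^256 ≡ 1831^2 = 3352561 ≡ 1552
453 = 256 + 128 + 64 + 4 + 1, so 2210^453 ≡ 1552·1831·1327·392·2210 ≡ 1935 (mod 2423)
453^2 = 205209 ≡ 1677
453^4 ≡ 1677^2 = 2812329 ≡ 1649
453^8 ≡ 1649^2 = 2719201 ≡ 595
453^16 ≡ 595^2 = 354025 ≡ 267
453^32 ≡ 267^2 = 71289 ≡ 1022
453^64 ≡ 1022^2 = 1044484 ≡ 171
453^128 ≡ 171^2 = 29241 ≡ 165
171 = 128 + 32 + 8 + 2 + 1, so 453^171 ≡ 165·1022·595·1677·453 ≡ 68 (mod 2423)
1935·68 = 131580 ≡ 738 (mod 2423)
738 ≡ 738 (mod 2423), so the signature is genuine.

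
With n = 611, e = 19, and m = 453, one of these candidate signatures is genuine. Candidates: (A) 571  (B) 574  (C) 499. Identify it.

B

Candidate A: Squares mod 611: 571^1≡571, 571^2≡378, 571^4≡521, 571^8≡157, 571^16≡209; 19 = 16 + 2 + 1, so 571^19 ≡ 209·378·571 ≡ 12 (mod 611)
Candidate B: Squares mod 611: 574^1≡574, 574^2≡147, 574^4≡224, 574^8≡74, 574^16≡588; 19 = 16 + 2 + 1, so 574^19 ≡ 588·147·574 ≡ 453 (mod 611)
  → matches m = 453
Candidate C: Squares mod 611: 499^1≡499, 499^2≡324, 499^4≡495, 499^8≡14, 499^16≡196; 19 = 16 + 2 + 1, so 499^19 ≡ 196·324·499 ≡ 203 (mod 611)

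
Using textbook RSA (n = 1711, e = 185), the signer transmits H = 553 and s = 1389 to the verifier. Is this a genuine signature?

forged

s^2 ≡ 1389^2 = 1929321 ≡ 1024
s^4 ≡ 1024^2 = 1048576 ≡ 1444
s^8 ≡ 1444^2 = 2085136 ≡ 1138
s^16 ≡ 1138^2 = 1295044 ≡ 1528
s^32 ≡ 1528^2 = 2334784 ≡ 980
s^64 ≡ 980^2 = 960400 ≡ 529
s^128 ≡ 529^2 = 279841 ≡ 948
185 = 128 + 32 + 16 + 8 + 1, so s^185 ≡ 948·980·1528·1138·1389 ≡ 1158 (mod 1711)
1158 ≠ 553, so verification fails.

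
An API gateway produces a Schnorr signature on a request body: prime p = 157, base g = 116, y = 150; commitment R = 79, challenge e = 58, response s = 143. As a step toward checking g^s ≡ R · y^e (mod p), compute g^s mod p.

116^2 = 13456 ≡ 111
116^4 ≡ 111^2 = 12321 ≡ 75
116^8 ≡ 75^2 = 5625 ≡ 130
116^16 ≡ 130^2 = 16900 ≡ 101
116^32 ≡ 101^2 = 10201 ≡ 153
116^64 ≡ 153^2 = 23409 ≡ 16
116^128 ≡ 16^2 = 256 ≡ 99
143 = 128 + 8 + 4 + 2 + 1, so 116^143 ≡ 99·130·75·111·116 ≡ 28 (mod 157)

28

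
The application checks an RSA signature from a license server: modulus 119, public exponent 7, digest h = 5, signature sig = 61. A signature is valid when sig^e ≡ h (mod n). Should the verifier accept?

sig^2 ≡ 61^2 = 3721 ≡ 32
sig^4 ≡ 32^2 = 1024 ≡ 72
7 = 4 + 2 + 1, so sig^7 ≡ 72·32·61 ≡ 5 (mod 119)
5 = h, so the signature checks out.

accept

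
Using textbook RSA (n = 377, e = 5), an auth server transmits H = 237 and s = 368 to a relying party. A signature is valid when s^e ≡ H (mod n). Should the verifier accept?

reject

Squares mod 377: s^1≡368, s^2≡81, s^4≡152
5 = 4 + 1, so s^5 ≡ 152·368 ≡ 140 (mod 377)
140 ≠ 237, so verification fails.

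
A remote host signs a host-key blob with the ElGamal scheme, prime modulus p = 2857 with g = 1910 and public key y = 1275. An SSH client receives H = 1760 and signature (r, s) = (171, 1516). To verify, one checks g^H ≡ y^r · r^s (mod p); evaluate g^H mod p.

Squares mod 2857: 1910^1≡1910, 1910^2≡2568, 1910^4≡668, 1910^8≡532, 1910^16≡181, 1910^32≡1334, 1910^64≡2502, 1910^128≡317, 1910^256≡494, 1910^512≡1191, 1910^1024≡1409
1760 = 1024 + 512 + 128 + 64 + 32, so 1910^1760 ≡ 1409·1191·317·2502·1334 ≡ 324 (mod 2857)

324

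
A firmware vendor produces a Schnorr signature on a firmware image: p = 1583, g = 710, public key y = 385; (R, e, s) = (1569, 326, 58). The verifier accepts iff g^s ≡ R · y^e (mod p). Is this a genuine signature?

g^s mod p:
710^2 = 504100 ≡ 706
710^4 ≡ 706^2 = 498436 ≡ 1374
710^8 ≡ 1374^2 = 1887876 ≡ 940
710^16 ≡ 940^2 = 883600 ≡ 286
710^32 ≡ 286^2 = 81796 ≡ 1063
58 = 32 + 16 + 8 + 2, so 710^58 ≡ 1063·286·940·706 ≡ 1272 (mod 1583)
R · y^e mod p:
385^2 = 148225 ≡ 1006
385^4 ≡ 1006^2 = 1012036 ≡ 499
385^8 ≡ 499^2 = 249001 ≡ 470
385^16 ≡ 470^2 = 220900 ≡ 863
385^32 ≡ 863^2 = 744769 ≡ 759
385^64 ≡ 759^2 = 576081 ≡ 1452
385^128 ≡ 1452^2 = 2108304 ≡ 1331
385^256 ≡ 1331^2 = 1771561 ≡ 184
326 = 256 + 64 + 4 + 2, so 385^326 ≡ 184·1452·499·1006 ≡ 789 (mod 1583)
1569·789 = 1237941 ≡ 35 (mod 1583)
1272 ≠ 35; the check fails.

forged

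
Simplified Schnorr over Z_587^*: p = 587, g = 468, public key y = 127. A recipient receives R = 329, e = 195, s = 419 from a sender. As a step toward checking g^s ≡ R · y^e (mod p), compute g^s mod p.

468^2 = 219024 ≡ 73
468^4 ≡ 73^2 = 5329 ≡ 46
468^8 ≡ 46^2 = 2116 ≡ 355
468^16 ≡ 355^2 = 126025 ≡ 407
468^32 ≡ 407^2 = 165649 ≡ 115
468^64 ≡ 115^2 = 13225 ≡ 311
468^128 ≡ 311^2 = 96721 ≡ 453
468^256 ≡ 453^2 = 205209 ≡ 346
419 = 256 + 128 + 32 + 2 + 1, so 468^419 ≡ 346·453·115·73·468 ≡ 34 (mod 587)

34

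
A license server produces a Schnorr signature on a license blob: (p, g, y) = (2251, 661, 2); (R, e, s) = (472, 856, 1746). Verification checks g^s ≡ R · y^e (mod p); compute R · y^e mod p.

1897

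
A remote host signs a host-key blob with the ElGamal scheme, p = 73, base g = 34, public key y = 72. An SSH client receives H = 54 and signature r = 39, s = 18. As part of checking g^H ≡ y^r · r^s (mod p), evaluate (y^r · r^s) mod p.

46

Squares mod 73: 72^1≡72, 72^2≡1, 72^4≡1, 72^8≡1, 72^16≡1, 72^32≡1
39 = 32 + 4 + 2 + 1, so 72^39 ≡ 1·1·1·72 ≡ 72 (mod 73)
Squares mod 73: 39^1≡39, 39^2≡61, 39^4≡71, 39^8≡4, 39^16≡16
18 = 16 + 2, so 39^18 ≡ 16·61 ≡ 27 (mod 73)
y^r · r^s ≡ 72·27 = 1944 ≡ 46 (mod 73)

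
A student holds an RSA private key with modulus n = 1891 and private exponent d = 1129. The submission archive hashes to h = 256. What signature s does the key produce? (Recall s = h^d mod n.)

1399

h^1129 mod 1891 = 1399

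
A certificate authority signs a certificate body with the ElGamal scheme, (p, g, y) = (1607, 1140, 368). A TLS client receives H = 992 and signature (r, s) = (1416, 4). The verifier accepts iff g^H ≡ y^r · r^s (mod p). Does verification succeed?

Left side g^H mod p:
Squares mod 1607: 1140^1≡1140, 1140^2≡1144, 1140^4≡638, 1140^8≡473, 1140^16≡356, 1140^32≡1390, 1140^64≡486, 1140^128≡1574, 1140^256≡1089, 1140^512≡1562
992 = 512 + 256 + 128 + 64 + 32, so 1140^992 ≡ 1562·1089·1574·486·1390 ≡ 435 (mod 1607)
Right side y^r · r^s mod p:
Squares mod 1607: 368^1≡368, 368^2≡436, 368^4≡470, 368^8≡741, 368^16≡1094, 368^32≡1228, 368^64≡618, 368^128≡1065, 368^256≡1290, 368^512≡855, 368^1024≡1447
1416 = 1024 + 256 + 128 + 8, so 368^1416 ≡ 1447·1290·1065·741 ≡ 1487 (mod 1607)
Squares mod 1607: 1416^1≡1416, 1416^2≡1127, 1416^4≡599
1416^4 ≡ 599 (mod 1607)
1487·599 = 890713 ≡ 435 (mod 1607)
435 ≡ 435 (mod 1607), so the signature is genuine.

passes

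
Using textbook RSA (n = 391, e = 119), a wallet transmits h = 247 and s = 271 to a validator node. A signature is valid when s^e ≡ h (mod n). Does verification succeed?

fails

s^2 ≡ 271^2 = 73441 ≡ 324
s^4 ≡ 324^2 = 104976 ≡ 188
s^8 ≡ 188^2 = 35344 ≡ 154
s^16 ≡ 154^2 = 23716 ≡ 256
s^32 ≡ 256^2 = 65536 ≡ 239
s^64 ≡ 239^2 = 57121 ≡ 35
119 = 64 + 32 + 16 + 4 + 2 + 1, so s^119 ≡ 35·239·256·188·324·271 ≡ 288 (mod 391)
s^119 mod 391 = 288, but h = 247.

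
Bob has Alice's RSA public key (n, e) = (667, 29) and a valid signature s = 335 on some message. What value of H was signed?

538

s^2 ≡ 335^2 = 112225 ≡ 169
s^4 ≡ 169^2 = 28561 ≡ 547
s^8 ≡ 547^2 = 299209 ≡ 393
s^16 ≡ 393^2 = 154449 ≡ 372
29 = 16 + 8 + 4 + 1, so s^29 ≡ 372·393·547·335 ≡ 538 (mod 667)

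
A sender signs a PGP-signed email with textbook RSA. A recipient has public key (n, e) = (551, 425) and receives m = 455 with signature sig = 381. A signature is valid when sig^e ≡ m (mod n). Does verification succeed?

fails

sig^2 ≡ 381^2 = 145161 ≡ 248
sig^4 ≡ 248^2 = 61504 ≡ 343
sig^8 ≡ 343^2 = 117649 ≡ 286
sig^16 ≡ 286^2 = 81796 ≡ 248
sig^32 ≡ 248^2 = 61504 ≡ 343
sig^64 ≡ 343^2 = 117649 ≡ 286
sig^128 ≡ 286^2 = 81796 ≡ 248
sig^256 ≡ 248^2 = 61504 ≡ 343
425 = 256 + 128 + 32 + 8 + 1, so sig^425 ≡ 343·248·343·286·381 ≡ 96 (mod 551)
96 ≠ 455, so verification fails.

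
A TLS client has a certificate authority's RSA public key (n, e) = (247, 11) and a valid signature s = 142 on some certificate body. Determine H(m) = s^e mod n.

s^2 ≡ 142^2 = 20164 ≡ 157
s^4 ≡ 157^2 = 24649 ≡ 196
s^8 ≡ 196^2 = 38416 ≡ 131
11 = 8 + 2 + 1, so s^11 ≡ 131·157·142 ≡ 233 (mod 247)

233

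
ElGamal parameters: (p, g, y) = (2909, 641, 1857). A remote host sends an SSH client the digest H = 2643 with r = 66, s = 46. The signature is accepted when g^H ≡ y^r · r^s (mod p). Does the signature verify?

does not verify

Left side g^H mod p:
Squares mod 2909: 641^1≡641, 641^2≡712, 641^4≡778, 641^8≡212, 641^16≡1309, 641^32≡80, 641^64≡582, 641^128≡1280, 641^256≡633, 641^512≡2156, 641^1024≡2663, 641^2048≡2336
2643 = 2048 + 512 + 64 + 16 + 2 + 1, so 641^2643 ≡ 2336·2156·582·1309·712·641 ≡ 1466 (mod 2909)
Right side y^r · r^s mod p:
Squares mod 2909: 1857^1≡1857, 1857^2≡1284, 1857^4≡2162, 1857^8≡2390, 1857^16≡1733, 1857^32≡1201, 1857^64≡2446
66 = 64 + 2, so 1857^66 ≡ 2446·1284 ≡ 1853 (mod 2909)
Squares mod 2909: 66^1≡66, 66^2≡1447, 66^4≡2238, 66^8≡2255, 66^16≡93, 66^32≡2831
46 = 32 + 8 + 4 + 2, so 66^46 ≡ 2831·2255·2238·1447 ≡ 1549 (mod 2909)
1853·1549 = 2870297 ≡ 2023 (mod 2909)
1466 ≠ 2023, so verification fails.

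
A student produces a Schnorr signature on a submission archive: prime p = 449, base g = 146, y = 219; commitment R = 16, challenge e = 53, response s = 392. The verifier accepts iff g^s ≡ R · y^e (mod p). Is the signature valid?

invalid

g^s mod p:
146^392 mod 449 = 122
R · y^e mod p:
219^53 mod 449 = 258
16·258 = 4128 ≡ 87 (mod 449)
122 ≠ 87; the check fails.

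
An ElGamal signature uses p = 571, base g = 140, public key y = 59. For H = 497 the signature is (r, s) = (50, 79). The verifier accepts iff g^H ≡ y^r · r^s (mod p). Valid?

Left side g^H mod p:
140^2 = 19600 ≡ 186
140^4 ≡ 186^2 = 34596 ≡ 336
140^8 ≡ 336^2 = 112896 ≡ 409
140^16 ≡ 409^2 = 167281 ≡ 549
140^32 ≡ 549^2 = 301401 ≡ 484
140^64 ≡ 484^2 = 234256 ≡ 146
140^128 ≡ 146^2 = 21316 ≡ 189
140^256 ≡ 189^2 = 35721 ≡ 319
497 = 256 + 128 + 64 + 32 + 16 + 1, so 140^497 ≡ 319·189·146·484·549·140 ≡ 515 (mod 571)
Right side y^r · r^s mod p:
59^2 = 3481 ≡ 55
59^4 ≡ 55^2 = 3025 ≡ 170
59^8 ≡ 170^2 = 28900 ≡ 350
59^16 ≡ 350^2 = 122500 ≡ 306
59^32 ≡ 306^2 = 93636 ≡ 563
50 = 32 + 16 + 2, so 59^50 ≡ 563·306·55 ≡ 116 (mod 571)
50^2 = 2500 ≡ 216
50^4 ≡ 216^2 = 46656 ≡ 405
50^8 ≡ 405^2 = 164025 ≡ 148
50^16 ≡ 148^2 = 21904 ≡ 206
50^32 ≡ 206^2 = 42436 ≡ 182
50^64 ≡ 182^2 = 33124 ≡ 6
79 = 64 + 8 + 4 + 2 + 1, so 50^79 ≡ 6·148·405·216·50 ≡ 413 (mod 571)
116·413 = 47908 ≡ 515 (mod 571)
515 ≡ 515 (mod 571), so the signature is genuine.

yes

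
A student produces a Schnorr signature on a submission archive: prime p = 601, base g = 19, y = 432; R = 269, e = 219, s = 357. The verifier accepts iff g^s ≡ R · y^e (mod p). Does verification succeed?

g^s mod p:
Squares mod 601: 19^1≡19, 19^2≡361, 19^4≡505, 19^8≡201, 19^16≡134, 19^32≡527, 19^64≡67, 19^128≡282, 19^256≡192
357 = 256 + 64 + 32 + 4 + 1, so 19^357 ≡ 192·67·527·505·19 ≡ 194 (mod 601)
R · y^e mod p:
Squares mod 601: 432^1≡432, 432^2≡314, 432^4≡32, 432^8≡423, 432^16≡432, 432^32≡314, 432^64≡32, 432^128≡423
219 = 128 + 64 + 16 + 8 + 2 + 1, so 432^219 ≡ 423·32·432·423·314·432 ≡ 32 (mod 601)
269·32 = 8608 ≡ 194 (mod 601)
194 ≡ 194 (mod 601); signature holds.

passes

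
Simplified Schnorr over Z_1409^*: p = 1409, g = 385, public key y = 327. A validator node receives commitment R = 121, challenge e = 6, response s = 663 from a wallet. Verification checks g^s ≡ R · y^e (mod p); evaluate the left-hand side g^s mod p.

871

385^663 mod 1409 = 871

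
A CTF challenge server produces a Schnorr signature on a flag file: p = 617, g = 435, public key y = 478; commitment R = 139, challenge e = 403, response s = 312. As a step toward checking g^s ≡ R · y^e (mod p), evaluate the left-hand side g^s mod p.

1

435^2 = 189225 ≡ 423
435^4 ≡ 423^2 = 178929 ≡ 616
435^8 ≡ 616^2 = 379456 ≡ 1
435^16 ≡ 1^2 = 1
435^32 ≡ 1^2 = 1
435^64 ≡ 1^2 = 1
435^128 ≡ 1^2 = 1
435^256 ≡ 1^2 = 1
312 = 256 + 32 + 16 + 8, so 435^312 ≡ 1·1·1·1 ≡ 1 (mod 617)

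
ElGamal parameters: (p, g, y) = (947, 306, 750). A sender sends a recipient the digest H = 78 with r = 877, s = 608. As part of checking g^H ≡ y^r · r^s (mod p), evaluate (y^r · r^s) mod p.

789

750^2 = 562500 ≡ 929
750^4 ≡ 929^2 = 863041 ≡ 324
750^8 ≡ 324^2 = 104976 ≡ 806
750^16 ≡ 806^2 = 649636 ≡ 941
750^32 ≡ 941^2 = 885481 ≡ 36
750^64 ≡ 36^2 = 1296 ≡ 349
750^128 ≡ 349^2 = 121801 ≡ 585
750^256 ≡ 585^2 = 342225 ≡ 358
750^512 ≡ 358^2 = 128164 ≡ 319
877 = 512 + 256 + 64 + 32 + 8 + 4 + 1, so 750^877 ≡ 319·358·349·36·806·324·750 ≡ 426 (mod 947)
877^2 = 769129 ≡ 165
877^4 ≡ 165^2 = 27225 ≡ 709
877^8 ≡ 709^2 = 502681 ≡ 771
877^16 ≡ 771^2 = 594441 ≡ 672
877^32 ≡ 672^2 = 451584 ≡ 812
877^64 ≡ 812^2 = 659344 ≡ 232
877^128 ≡ 232^2 = 53824 ≡ 792
877^256 ≡ 792^2 = 627264 ≡ 350
877^512 ≡ 350^2 = 122500 ≡ 337
608 = 512 + 64 + 32, so 877^608 ≡ 337·232·812 ≡ 422 (mod 947)
y^r · r^s ≡ 426·422 = 179772 ≡ 789 (mod 947)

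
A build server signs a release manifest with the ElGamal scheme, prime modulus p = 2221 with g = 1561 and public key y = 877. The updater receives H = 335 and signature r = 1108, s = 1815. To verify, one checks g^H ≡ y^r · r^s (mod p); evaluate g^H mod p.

Squares mod 2221: 1561^1≡1561, 1561^2≡284, 1561^4≡700, 1561^8≡1380, 1561^16≡1003, 1561^32≡2117, 1561^64≡1932, 1561^128≡1344, 1561^256≡663
335 = 256 + 64 + 8 + 4 + 2 + 1, so 1561^335 ≡ 663·1932·1380·700·284·1561 ≡ 2182 (mod 2221)

2182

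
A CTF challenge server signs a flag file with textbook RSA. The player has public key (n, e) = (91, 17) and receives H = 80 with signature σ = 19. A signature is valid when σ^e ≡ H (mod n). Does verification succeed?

passes

σ^2 ≡ 19^2 = 361 ≡ 88
σ^4 ≡ 88^2 = 7744 ≡ 9
σ^8 ≡ 9^2 = 81
σ^16 ≡ 81^2 = 6561 ≡ 9
17 = 16 + 1, so σ^17 ≡ 9·19 ≡ 80 (mod 91)
80 = H, so the signature checks out.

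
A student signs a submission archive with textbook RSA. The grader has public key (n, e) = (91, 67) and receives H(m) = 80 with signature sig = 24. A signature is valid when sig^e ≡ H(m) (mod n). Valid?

yes

Squares mod 91: sig^1≡24, sig^2≡30, sig^4≡81, sig^8≡9, sig^16≡81, sig^32≡9, sig^64≡81
67 = 64 + 2 + 1, so sig^67 ≡ 81·30·24 ≡ 80 (mod 91)
sig^67 mod 91 = 80 matches H(m).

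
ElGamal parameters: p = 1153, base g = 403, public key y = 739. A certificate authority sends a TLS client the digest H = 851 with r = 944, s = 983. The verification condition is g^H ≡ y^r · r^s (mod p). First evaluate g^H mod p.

1041

403^851 mod 1153 = 1041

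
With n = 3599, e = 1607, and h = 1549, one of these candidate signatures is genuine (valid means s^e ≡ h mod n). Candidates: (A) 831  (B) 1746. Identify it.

B

Candidate A: 831^2 = 690561 ≡ 3152; 831^4 ≡ 3152^2 = 9935104 ≡ 1864; 831^8 ≡ 1864^2 = 3474496 ≡ 1461; 831^16 ≡ 1461^2 = 2134521 ≡ 314; 831^32 ≡ 314^2 = 98596 ≡ 1423; 831^64 ≡ 1423^2 = 2024929 ≡ 2291; 831^128 ≡ 2291^2 = 5248681 ≡ 1339; 831^256 ≡ 1339^2 = 1792921 ≡ 619; 831^512 ≡ 619^2 = 383161 ≡ 1667; 831^1024 ≡ 1667^2 = 2778889 ≡ 461; 1607 = 1024 + 512 + 64 + 4 + 2 + 1, so 831^1607 ≡ 461·1667·2291·1864·3152·831 ≡ 2342 (mod 3599)
Candidate B: 1746^2 = 3048516 ≡ 163; 1746^4 ≡ 163^2 = 26569 ≡ 1376; 1746^8 ≡ 1376^2 = 1893376 ≡ 302; 1746^16 ≡ 302^2 = 91204 ≡ 1229; 1746^32 ≡ 1229^2 = 1510441 ≡ 2460; 1746^64 ≡ 2460^2 = 6051600 ≡ 1681; 1746^128 ≡ 1681^2 = 2825761 ≡ 546; 1746^256 ≡ 546^2 = 298116 ≡ 2998; 1746^512 ≡ 2998^2 = 8988004 ≡ 1301; 1746^1024 ≡ 1301^2 = 1692601 ≡ 1071; 1607 = 1024 + 512 + 64 + 4 + 2 + 1, so 1746^1607 ≡ 1071·1301·1681·1376·163·1746 ≡ 1549 (mod 3599)
  → matches h = 1549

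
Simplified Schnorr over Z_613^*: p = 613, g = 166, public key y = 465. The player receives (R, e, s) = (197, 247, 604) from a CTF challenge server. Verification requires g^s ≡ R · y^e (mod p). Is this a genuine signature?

g^s mod p:
166^2 = 27556 ≡ 584
166^4 ≡ 584^2 = 341056 ≡ 228
166^8 ≡ 228^2 = 51984 ≡ 492
166^16 ≡ 492^2 = 242064 ≡ 542
166^32 ≡ 542^2 = 293764 ≡ 137
166^64 ≡ 137^2 = 18769 ≡ 379
166^128 ≡ 379^2 = 143641 ≡ 199
166^256 ≡ 199^2 = 39601 ≡ 369
166^512 ≡ 369^2 = 136161 ≡ 75
604 = 512 + 64 + 16 + 8 + 4, so 166^604 ≡ 75·379·542·492·228 ≡ 537 (mod 613)
R · y^e mod p:
465^2 = 216225 ≡ 449
465^4 ≡ 449^2 = 201601 ≡ 537
465^8 ≡ 537^2 = 288369 ≡ 259
465^16 ≡ 259^2 = 67081 ≡ 264
465^32 ≡ 264^2 = 69696 ≡ 427
465^64 ≡ 427^2 = 182329 ≡ 268
465^128 ≡ 268^2 = 71824 ≡ 103
247 = 128 + 64 + 32 + 16 + 4 + 2 + 1, so 465^247 ≡ 103·268·427·264·537·449·465 ≡ 289 (mod 613)
197·289 = 56933 ≡ 537 (mod 613)
537 ≡ 537 (mod 613); signature holds.

genuine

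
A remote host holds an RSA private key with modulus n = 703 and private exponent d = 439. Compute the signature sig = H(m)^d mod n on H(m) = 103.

(H(m))^2 ≡ 103^2 = 10609 ≡ 64
(H(m))^4 ≡ 64^2 = 4096 ≡ 581
(H(m))^8 ≡ 581^2 = 337561 ≡ 121
(H(m))^16 ≡ 121^2 = 14641 ≡ 581
(H(m))^32 ≡ 581^2 = 337561 ≡ 121
(H(m))^64 ≡ 121^2 = 14641 ≡ 581
(H(m))^128 ≡ 581^2 = 337561 ≡ 121
(H(m))^256 ≡ 121^2 = 14641 ≡ 581
439 = 256 + 128 + 32 + 16 + 4 + 2 + 1, so (H(m))^439 ≡ 581·121·121·581·581·64·103 ≡ 8 (mod 703)

8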